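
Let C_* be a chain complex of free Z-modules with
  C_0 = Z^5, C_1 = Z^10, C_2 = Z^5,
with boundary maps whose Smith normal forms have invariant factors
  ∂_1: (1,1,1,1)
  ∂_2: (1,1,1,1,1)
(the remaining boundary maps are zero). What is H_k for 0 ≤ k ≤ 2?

H_0 ≅ Z,  H_1 ≅ Z,  H_2 = 0.

H_0: b_0 = 5 − 0 − 4 = 1; torsion from ∂_1 factors > 1: none. So H_0 ≅ Z.
H_1: b_1 = 10 − 4 − 5 = 1; torsion from ∂_2 factors > 1: none. So H_1 ≅ Z.
H_2: b_2 = 5 − 5 − 0 = 0; torsion from ∂_3 factors > 1: none. So H_2 ≅ 0.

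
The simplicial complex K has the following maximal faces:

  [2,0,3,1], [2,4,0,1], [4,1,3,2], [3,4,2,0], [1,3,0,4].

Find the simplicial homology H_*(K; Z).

Order the vertices as 0 < 1 < 2 < 3 < 4. Listing each simplex with vertices in this order, K has dimension 3 with simplices:

  0-simplices (5): [0], [1], [2], [3], [4]
  1-simplices (10): [0,1], [0,2], [0,3], [0,4], [1,2], [1,3], [1,4], [2,3], [2,4], [3,4]
  2-simplices (10): [0,1,2], [0,1,3], [0,1,4], [0,2,3], [0,2,4], [0,3,4], [1,2,3], [1,2,4], [1,3,4], [2,3,4]
  3-simplices (5): [0,1,2,3], [0,1,2,4], [0,1,3,4], [0,2,3,4], [1,2,3,4]

so the chain groups are C_0 ≅ Z^5, C_1 ≅ Z^10, C_2 ≅ Z^10, C_3 ≅ Z^5.

∂_1: C_1 → C_0 is given by ∂[p,q] = [q] − [p].
As a 5×10 matrix over Z this has rank 4, with invariant factors (1,1,1,1).

∂_2: C_2 → C_1 maps a triangle to the signed sum of its edges. For instance
  ∂[0,1,2] = [1,2] − [0,2] + [0,1],
  ∂[0,1,4] = [1,4] − [0,4] + [0,1].
As a 10×10 matrix over Z this has rank 6, with invariant factors (1,1,1,1,1,1).

Boundary ∂_3: C_3 → C_2 sends each 3-simplex σ to the alternating sum Σ_i (−1)^i (σ with its i-th vertex removed). For instance
  ∂[0,1,3,4] = [1,3,4] − [0,3,4] + [0,1,4] − [0,1,3],
  ∂[0,1,2,3] = [1,2,3] − [0,2,3] + [0,1,3] − [0,1,2].
This gives a 10×5 integer matrix of rank 4; reducing to Smith normal form yields diagonal entries (1,1,1,1).

Now H_k = ker ∂_k / im ∂_{k+1}, so:

  H_0: rank C_0 − rank ∂_1 = 5 − 4 = 1, and the invariant factors of ∂_1 are all 1, so H_0 ≅ Z.
  H_1: rank ker ∂_1 − rank ∂_2 = (10 − 4) − 6 = 0, and the invariant factors of ∂_2 are all 1, so H_1 ≅ 0.
  H_2: rank ker ∂_2 − rank ∂_3 = (10 − 6) − 4 = 0, and the invariant factors of ∂_3 are all 1, so H_2 ≅ 0.
  H_3: rank ker ∂_3 − rank ∂_4 = (5 − 4) − 0 = 1, and there is no ∂_4, so H_3 ≅ Z.

As a check, the Euler characteristic is 5 − 10 + 10 − 5 = 0, which agrees with 1 − 0 + 0 − 1 = 0.

H_0 = Z,  H_1 = 0,  H_2 = 0,  H_3 = Z.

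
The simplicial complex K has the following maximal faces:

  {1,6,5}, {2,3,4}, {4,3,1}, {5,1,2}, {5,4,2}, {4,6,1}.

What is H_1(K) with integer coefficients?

H_1 ≅ Z.

Fix the vertex order 1 < 2 < 3 < 4 < 5 < 6 and write every simplex with vertices in increasing order. Then dim K = 2 and the simplices of K are:

  0-simplices (6): [1], [2], [3], [4], [5], [6]
  1-simplices (12): [1,2], [1,3], [1,4], [1,5], [1,6], [2,3], [2,4], [2,5], [3,4], [4,5], [4,6], [5,6]
  2-simplices (6): [1,2,5], [1,3,4], [1,4,6], [1,5,6], [2,3,4], [2,4,5]

Hence C_0 ≅ Z^6, C_1 ≅ Z^12, C_2 ≅ Z^6.

Boundary ∂_1: C_1 → C_0 is given by ∂[p,q] = [q] − [p].
This gives a 6×12 integer matrix of rank 5; reducing to Smith normal form yields diagonal entries (1,1,1,1,1).

Boundary ∂_2: C_2 → C_1 acts by ∂[p,q,r] = [q,r] − [p,r] + [p,q]. For instance
  ∂[1,2,5] = [2,5] − [1,5] + [1,2],
  ∂[1,5,6] = [5,6] − [1,6] + [1,5].
As a 12×6 matrix over Z this has rank 6, with invariant factors (1,1,1,1,1,1).

Now H_k = ker ∂_k / im ∂_{k+1}, so:

  H_1: rank ker ∂_1 − rank ∂_2 = (12 − 5) − 6 = 1, and the invariant factors of ∂_2 are all 1, so H_1 ≅ Z.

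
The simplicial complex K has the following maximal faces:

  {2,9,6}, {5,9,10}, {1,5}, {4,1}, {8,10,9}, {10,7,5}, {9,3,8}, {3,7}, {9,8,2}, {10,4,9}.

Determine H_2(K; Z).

H_2 ≅ 0.

K has 10 vertices, 18 edges, 7 triangles.
rank ∂_2 = 7, rank ∂_3 = 0 ⇒ b_2 = 7 − 7 − 0 = 0. So H_2 = 0.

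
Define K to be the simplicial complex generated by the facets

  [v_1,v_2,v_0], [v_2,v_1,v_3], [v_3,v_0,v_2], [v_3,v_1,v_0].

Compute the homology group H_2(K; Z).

H_2 ≅ Z.

We work with the vertex ordering v_0 < v_1 < v_2 < v_3. The simplices of K, each written with vertices in increasing order, are:

  0-simplices (4): [v_0], [v_1], [v_2], [v_3]
  1-simplices (6): [v_0,v_1], [v_0,v_2], [v_0,v_3], [v_1,v_2], [v_1,v_3], [v_2,v_3]
  2-simplices (4): [v_0,v_1,v_2], [v_0,v_1,v_3], [v_0,v_2,v_3], [v_1,v_2,v_3]

giving chain groups C_0 ≅ Z^4, C_1 ≅ Z^6, C_2 ≅ Z^4.

The boundary map ∂_1: C_1 → C_0 sends each edge [p,q] (with p < q) to q − p. For instance
  ∂[v_0,v_3] = [v_3] − [v_0].
The 4×6 boundary matrix has rank 3 and Smith normal form diag(1,1,1).

The boundary map ∂_2: C_2 → C_1 maps a triangle to the signed sum of its edges. For instance
  ∂[v_0,v_1,v_2] = [v_1,v_2] − [v_0,v_2] + [v_0,v_1],
  ∂[v_0,v_1,v_3] = [v_1,v_3] − [v_0,v_3] + [v_0,v_1].
The 6×4 boundary matrix has rank 3 and Smith normal form diag(1,1,1).

Computing H_k = (kernel of ∂_k) / (image of ∂_{k+1}):

  H_2: rank ker ∂_2 − rank ∂_3 = (4 − 3) − 0 = 1, and there is no ∂_3, so H_2 ≅ Z.

(K is a triangulation of the 2-sphere S^2.)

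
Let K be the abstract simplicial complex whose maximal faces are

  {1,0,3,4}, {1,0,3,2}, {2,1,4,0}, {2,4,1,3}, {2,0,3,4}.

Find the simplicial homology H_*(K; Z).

H_0 ≅ Z,  H_1 = 0,  H_2 = 0,  H_3 ≅ Z.

Fix the vertex order 0 < 1 < 2 < 3 < 4 and write every simplex with vertices in increasing order. Then dim K = 3 and the simplices of K are:

  0-simplices (5): [0], [1], [2], [3], [4]
  1-simplices (10): [0,1], [0,2], [0,3], [0,4], [1,2], [1,3], [1,4], [2,3], [2,4], [3,4]
  2-simplices (10): [0,1,2], [0,1,3], [0,1,4], [0,2,3], [0,2,4], [0,3,4], [1,2,3], [1,2,4], [1,3,4], [2,3,4]
  3-simplices (5): [0,1,2,3], [0,1,2,4], [0,1,3,4], [0,2,3,4], [1,2,3,4]

Hence C_0 ≅ Z^5, C_1 ≅ Z^10, C_2 ≅ Z^10, C_3 ≅ Z^5.

The boundary map ∂_1: C_1 → C_0 is given by ∂[p,q] = [q] − [p]. For instance
  ∂[2,3] = [3] − [2].
The 5×10 boundary matrix has rank 4 and Smith normal form diag(1,1,1,1).

Boundary ∂_2: C_2 → C_1 sends each 2-simplex [p,q,r] to [q,r] − [p,r] + [p,q]. For instance
  ∂[0,1,3] = [1,3] − [0,3] + [0,1],
  ∂[0,1,2] = [1,2] − [0,2] + [0,1].
The resulting 10×10 matrix has rank 6, and its Smith normal form has invariant factors (1,1,1,1,1,1).

∂_3: C_3 → C_2 sends each 3-simplex σ to the alternating sum Σ_i (−1)^i (σ with its i-th vertex removed). For instance
  ∂[0,2,3,4] = [2,3,4] − [0,3,4] + [0,2,4] − [0,2,3],
  ∂[0,1,3,4] = [1,3,4] − [0,3,4] + [0,1,4] − [0,1,3].
The resulting 10×5 matrix has rank 4, and its Smith normal form has invariant factors (1,1,1,1).

Reading off H_k = ker ∂_k / im ∂_{k+1}:

  H_0: rank C_0 − rank ∂_1 = 5 − 4 = 1, and the invariant factors of ∂_1 are all 1, so H_0 ≅ Z.
  H_1: rank ker ∂_1 − rank ∂_2 = (10 − 4) − 6 = 0, and the invariant factors of ∂_2 are all 1, so H_1 ≅ 0.
  H_2: rank ker ∂_2 − rank ∂_3 = (10 − 6) − 4 = 0, and the invariant factors of ∂_3 are all 1, so H_2 ≅ 0.
  H_3: rank ker ∂_3 − rank ∂_4 = (5 − 4) − 0 = 1, and there is no ∂_4, so H_3 ≅ Z.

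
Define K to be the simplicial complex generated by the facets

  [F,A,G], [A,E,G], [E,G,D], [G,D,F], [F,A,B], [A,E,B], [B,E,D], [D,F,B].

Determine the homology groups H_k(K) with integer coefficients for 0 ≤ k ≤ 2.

H_0 ≅ Z,  H_1 = 0,  H_2 ≅ Z.

Fix the vertex order A < B < D < E < F < G and write every simplex with vertices in increasing order. Then dim K = 2 and the simplices of K are:

  0-simplices (6): A, B, D, E, F, G
  1-simplices (12): AB, AE, AF, AG, BD, BE, BF, DE, DF, DG, EG, FG
  2-simplices (8): ABE, ABF, AEG, AFG, BDE, BDF, DEG, DFG

so the chain groups are C_0 ≅ Z^6, C_1 ≅ Z^12, C_2 ≅ Z^8.

Boundary ∂_1: C_1 → C_0 maps an edge to its endpoints' difference, ∂[p,q] = q − p. For instance
  ∂BF = F − B.
As a 6×12 matrix over Z this has rank 5, with invariant factors (1,1,1,1,1).

Boundary ∂_2: C_2 → C_1 sends each 2-simplex [p,q,r] to [q,r] − [p,r] + [p,q]. For instance
  ∂ABE = BE − AE + AB,
  ∂BDE = DE − BE + BD.
As a 12×8 matrix over Z this has rank 7, with invariant factors (1,1,1,1,1,1,1).

From H_k ≅ ker(∂_k) / im(∂_{k+1}) we obtain:

  H_0: rank C_0 − rank ∂_1 = 6 − 5 = 1, and the invariant factors of ∂_1 are all 1, so H_0 = Z.
  H_1: rank ker ∂_1 − rank ∂_2 = (12 − 5) − 7 = 0, and the invariant factors of ∂_2 are all 1, so H_1 = 0.
  H_2: rank ker ∂_2 − rank ∂_3 = (8 − 7) − 0 = 1, and there is no ∂_3, so H_2 = Z.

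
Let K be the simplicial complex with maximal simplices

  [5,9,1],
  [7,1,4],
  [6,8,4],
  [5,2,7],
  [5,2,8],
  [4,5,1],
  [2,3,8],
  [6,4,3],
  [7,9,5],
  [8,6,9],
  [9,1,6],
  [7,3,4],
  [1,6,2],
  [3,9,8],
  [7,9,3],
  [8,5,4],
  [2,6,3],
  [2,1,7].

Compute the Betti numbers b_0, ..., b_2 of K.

b_0 = 1, b_1 = 1, b_2 = 0.

K has 9 vertices, 27 edges, 18 triangles.
rank ∂_0 = 0, rank ∂_1 = 8 ⇒ b_0 = 9 − 0 − 8 = 1; all invariant factors of ∂_1 are 1 so no torsion. So H_0 = Z.
rank ∂_1 = 8, rank ∂_2 = 18 ⇒ b_1 = 27 − 8 − 18 = 1; ∂_2 has invariant factor(s) [2] giving torsion. So H_1 = Z ⊕ Z/2Z.
rank ∂_2 = 18, rank ∂_3 = 0 ⇒ b_2 = 18 − 18 − 0 = 0. So H_2 = 0.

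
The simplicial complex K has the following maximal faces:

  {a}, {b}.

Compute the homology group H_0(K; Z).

Fix the vertex order a < b and write every simplex with vertices in increasing order. Then dim K = 0 and the simplices of K are:

  0-simplices (2): a, b

so the chain groups are C_0 ≅ Z^2.

From H_k ≅ ker(∂_k) / im(∂_{k+1}) we obtain:

  H_0: rank C_0 − rank ∂_1 = 2 − 0 = 2, and there is no ∂_1, so H_0 = Z^2.

H_0 ≅ Z^2.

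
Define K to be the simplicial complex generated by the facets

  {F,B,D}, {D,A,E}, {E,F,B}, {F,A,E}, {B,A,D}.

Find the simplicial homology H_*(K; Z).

H_0 ≅ Z,  H_1 ≅ Z,  H_2 = 0.

Fix the vertex order A < B < D < E < F and write every simplex with vertices in increasing order. Then dim K = 2 and the simplices of K are:

  0-simplices (5): A, B, D, E, F
  1-simplices (10): AB, AD, AE, AF, BD, BE, BF, DE, DF, EF
  2-simplices (5): ABD, ADE, AEF, BDF, BEF

giving chain groups C_0 ≅ Z^5, C_1 ≅ Z^10, C_2 ≅ Z^5.

The boundary map ∂_1: C_1 → C_0 is given by ∂[p,q] = [q] − [p]. For instance
  ∂AB = B − A.
The 5×10 boundary matrix has rank 4 and Smith normal form diag(1,1,1,1).

The boundary map ∂_2: C_2 → C_1 maps a triangle to the signed sum of its edges. For instance
  ∂ABD = BD − AD + AB,
  ∂BDF = DF − BF + BD.
As a 10×5 matrix over Z this has rank 5, with invariant factors (1,1,1,1,1).

Computing H_k = (kernel of ∂_k) / (image of ∂_{k+1}):

  H_0: rank C_0 − rank ∂_1 = 5 − 4 = 1, and the invariant factors of ∂_1 are all 1, so H_0 = Z.
  H_1: rank ker ∂_1 − rank ∂_2 = (10 − 4) − 5 = 1, and the invariant factors of ∂_2 are all 1, so H_1 = Z.
  H_2: rank ker ∂_2 − rank ∂_3 = (5 − 5) − 0 = 0, and there is no ∂_3, so H_2 = 0.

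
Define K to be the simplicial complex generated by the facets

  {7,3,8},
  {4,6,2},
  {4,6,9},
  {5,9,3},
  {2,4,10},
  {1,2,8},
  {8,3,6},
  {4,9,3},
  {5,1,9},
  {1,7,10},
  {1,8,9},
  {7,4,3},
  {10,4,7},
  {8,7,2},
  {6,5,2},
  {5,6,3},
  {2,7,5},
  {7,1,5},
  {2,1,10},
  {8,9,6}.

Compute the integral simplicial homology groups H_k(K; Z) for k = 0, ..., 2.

H_0 ≅ Z,  H_1 ≅ Z × Z/2,  H_2 = 0.

Fix the vertex order 1 < 2 < 3 < 4 < 5 < 6 < 7 < 8 < 9 < 10 and write every simplex with vertices in increasing order. Then dim K = 2 and the simplices of K are:

  0-simplices (10): [1], [2], [3], [4], [5], [6], [7], [8], [9], [10]
  1-simplices (30): (30 of them)
  2-simplices (20): (20 of them)

giving chain groups C_0 ≅ Z^10, C_1 ≅ Z^30, C_2 ≅ Z^20.

The boundary map ∂_1: C_1 → C_0 maps an edge to its endpoints' difference, ∂[p,q] = q − p. For instance
  ∂[5,7] = [7] − [5].
The resulting 10×30 matrix has rank 9, and its Smith normal form has invariant factors (1,1,1,1,1,1,1,1,1).

Boundary ∂_2: C_2 → C_1 sends each 2-simplex [p,q,r] to [q,r] − [p,r] + [p,q]. For instance
  ∂[3,7,8] = [7,8] − [3,8] + [3,7],
  ∂[3,5,6] = [5,6] − [3,6] + [3,5].
The resulting 30×20 matrix has rank 20, and its Smith normal form has invariant factors (1,1,1,1,1,1,1,1,1,1,1,1,1,1,1,1,1,1,1,2).

Reading off H_k = ker ∂_k / im ∂_{k+1}:

  H_0: rank C_0 − rank ∂_1 = 10 − 9 = 1, and the invariant factors of ∂_1 are all 1, so H_0 ≅ Z.
  H_1: rank ker ∂_1 − rank ∂_2 = (30 − 9) − 20 = 1, and ∂_2 has invariant factor 2 > 1, so H_1 ≅ Z × Z/2.
  H_2: rank ker ∂_2 − rank ∂_3 = (20 − 20) − 0 = 0, and there is no ∂_3, so H_2 ≅ 0.

(K is a triangulation of the Klein bottle.)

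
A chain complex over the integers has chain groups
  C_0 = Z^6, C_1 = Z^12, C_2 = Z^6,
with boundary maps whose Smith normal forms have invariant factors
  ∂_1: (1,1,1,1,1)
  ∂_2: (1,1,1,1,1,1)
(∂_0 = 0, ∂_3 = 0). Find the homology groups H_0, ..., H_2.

H_0: b_0 = 6 − 0 − 5 = 1; torsion from ∂_1 factors > 1: none. So H_0 = Z.
H_1: b_1 = 12 − 5 − 6 = 1; torsion from ∂_2 factors > 1: none. So H_1 = Z.
H_2: b_2 = 6 − 6 − 0 = 0; torsion from ∂_3 factors > 1: none. So H_2 = 0.

H_0 = Z,  H_1 = Z,  H_2 = 0.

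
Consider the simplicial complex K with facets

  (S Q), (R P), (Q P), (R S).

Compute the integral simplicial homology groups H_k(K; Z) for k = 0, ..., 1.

Fix the vertex order P < Q < R < S and write every simplex with vertices in increasing order. Then dim K = 1 and the simplices of K are:

  0-simplices (4): P, Q, R, S
  1-simplices (4): PQ, PR, QS, RS

so the chain groups are C_0 ≅ Z^4, C_1 ≅ Z^4.

Boundary ∂_1: C_1 → C_0 sends each edge [p,q] (with p < q) to q − p. For instance
  ∂QS = S − Q.
The 4×4 boundary matrix has rank 3 and Smith normal form diag(1,1,1).

From H_k ≅ ker(∂_k) / im(∂_{k+1}) we obtain:

  H_0: rank C_0 − rank ∂_1 = 4 − 3 = 1, and the invariant factors of ∂_1 are all 1, so H_0 = Z.
  H_1: rank ker ∂_1 − rank ∂_2 = (4 − 3) − 0 = 1, and there is no ∂_2, so H_1 = Z.

As a check, the Euler characteristic is 4 − 4 = 0, which agrees with 1 − 1 = 0.

H_0 = Z,  H_1 = Z.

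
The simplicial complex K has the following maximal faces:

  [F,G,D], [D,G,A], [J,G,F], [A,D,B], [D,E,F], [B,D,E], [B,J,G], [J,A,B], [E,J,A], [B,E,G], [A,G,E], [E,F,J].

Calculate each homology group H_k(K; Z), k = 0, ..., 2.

H_0 = Z,  H_1 = Z/2Z,  H_2 = 0.

We work with the vertex ordering A < B < D < E < F < G < J. The simplices of K, each written with vertices in increasing order, are:

  0-simplices (7): A, B, D, E, F, G, J
  1-simplices (18): AB, AD, AE, AG, AJ, BD, BE, BG, BJ, DE, DF, DG, EF, EG, EJ, FG, FJ, GJ
  2-simplices (12): ABD, ABJ, ADG, AEG, AEJ, BDE, BEG, BGJ, DEF, DFG, EFJ, FGJ

giving chain groups C_0 ≅ Z^7, C_1 ≅ Z^18, C_2 ≅ Z^12.

The boundary map ∂_1: C_1 → C_0 is given by ∂[p,q] = [q] − [p].
As a 7×18 matrix over Z this has rank 6, with invariant factors (1,1,1,1,1,1).

∂_2: C_2 → C_1 sends each 2-simplex [p,q,r] to [q,r] − [p,r] + [p,q]. For instance
  ∂ABJ = BJ − AJ + AB,
  ∂DFG = FG − DG + DF.
The resulting 18×12 matrix has rank 12, and its Smith normal form has invariant factors (1,1,1,1,1,1,1,1,1,1,1,2).

Computing H_k = (kernel of ∂_k) / (image of ∂_{k+1}):

  H_0: rank C_0 − rank ∂_1 = 7 − 6 = 1, and the invariant factors of ∂_1 are all 1, so H_0 = Z.
  H_1: rank ker ∂_1 − rank ∂_2 = (18 − 6) − 12 = 0, and ∂_2 has invariant factor 2 > 1, so H_1 = Z/2Z.
  H_2: rank ker ∂_2 − rank ∂_3 = (12 − 12) − 0 = 0, and there is no ∂_3, so H_2 = 0.

As a check, the Euler characteristic is 7 − 18 + 12 = 1, which agrees with 1 − 0 + 0 = 1.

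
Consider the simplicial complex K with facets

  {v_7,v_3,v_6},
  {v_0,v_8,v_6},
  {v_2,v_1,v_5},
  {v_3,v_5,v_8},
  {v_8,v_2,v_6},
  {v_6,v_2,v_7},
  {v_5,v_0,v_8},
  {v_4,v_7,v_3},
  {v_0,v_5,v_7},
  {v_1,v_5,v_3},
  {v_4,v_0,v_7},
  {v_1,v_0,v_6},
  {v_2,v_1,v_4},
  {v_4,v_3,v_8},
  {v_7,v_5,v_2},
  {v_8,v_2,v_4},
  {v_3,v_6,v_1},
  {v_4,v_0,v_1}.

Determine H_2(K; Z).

K has 9 vertices, 27 edges, 18 triangles.
rank ∂_2 = 17, rank ∂_3 = 0 ⇒ b_2 = 18 − 17 − 0 = 1. So H_2 = Z.

H_2 = Z.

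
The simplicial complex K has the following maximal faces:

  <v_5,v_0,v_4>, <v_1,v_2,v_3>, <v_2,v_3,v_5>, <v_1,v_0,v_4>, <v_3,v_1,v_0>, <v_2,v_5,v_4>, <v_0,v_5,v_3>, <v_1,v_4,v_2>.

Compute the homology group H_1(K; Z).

H_1 ≅ 0.

We work with the vertex ordering v_0 < v_1 < v_2 < v_3 < v_4 < v_5. The simplices of K, each written with vertices in increasing order, are:

  0-simplices (6): [v_0], [v_1], [v_2], [v_3], [v_4], [v_5]
  1-simplices (12): [v_0,v_1], [v_0,v_3], [v_0,v_4], [v_0,v_5], [v_1,v_2], [v_1,v_3], [v_1,v_4], [v_2,v_3], [v_2,v_4], [v_2,v_5], [v_3,v_5], [v_4,v_5]
  2-simplices (8): [v_0,v_1,v_3], [v_0,v_1,v_4], [v_0,v_3,v_5], [v_0,v_4,v_5], [v_1,v_2,v_3], [v_1,v_2,v_4], [v_2,v_3,v_5], [v_2,v_4,v_5]

so the chain groups are C_0 ≅ Z^6, C_1 ≅ Z^12, C_2 ≅ Z^8.

∂_1: C_1 → C_0 sends each edge [p,q] (with p < q) to q − p. For instance
  ∂[v_0,v_4] = [v_4] − [v_0].
The resulting 6×12 matrix has rank 5, and its Smith normal form has invariant factors (1,1,1,1,1).

The boundary map ∂_2: C_2 → C_1 sends each 2-simplex [p,q,r] to [q,r] − [p,r] + [p,q]. For instance
  ∂[v_0,v_1,v_4] = [v_1,v_4] − [v_0,v_4] + [v_0,v_1],
  ∂[v_1,v_2,v_3] = [v_2,v_3] − [v_1,v_3] + [v_1,v_2].
The 12×8 boundary matrix has rank 7 and Smith normal form diag(1,1,1,1,1,1,1).

From H_k ≅ ker(∂_k) / im(∂_{k+1}) we obtain:

  H_1: rank ker ∂_1 − rank ∂_2 = (12 − 5) − 7 = 0, and the invariant factors of ∂_2 are all 1, so H_1 ≅ 0.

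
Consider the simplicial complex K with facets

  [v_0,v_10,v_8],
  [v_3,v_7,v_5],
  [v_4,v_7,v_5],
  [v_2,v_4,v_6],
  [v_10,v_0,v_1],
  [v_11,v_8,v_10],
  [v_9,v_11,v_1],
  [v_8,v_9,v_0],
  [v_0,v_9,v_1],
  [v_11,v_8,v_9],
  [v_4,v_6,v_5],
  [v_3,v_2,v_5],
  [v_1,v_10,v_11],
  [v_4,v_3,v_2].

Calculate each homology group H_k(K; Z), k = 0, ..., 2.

We work with the vertex ordering v_0 < v_1 < v_2 < v_3 < v_4 < v_5 < v_6 < v_7 < v_8 < v_9 < v_10 < v_11. The simplices of K, each written with vertices in increasing order, are:

  0-simplices (12): [v_0], [v_1], [v_2], [v_3], [v_4], [v_5], [v_6], [v_7], [v_8], [v_9], [v_10], [v_11]
  1-simplices (24): (24 of them)
  2-simplices (14): (14 of them)

Hence C_0 ≅ Z^12, C_1 ≅ Z^24, C_2 ≅ Z^14.

Boundary ∂_1: C_1 → C_0 maps an edge to its endpoints' difference, ∂[p,q] = q − p.
The 12×24 boundary matrix has rank 10 and Smith normal form diag(1,1,1,1,1,1,1,1,1,1).

∂_2: C_2 → C_1 acts by ∂[p,q,r] = [q,r] − [p,r] + [p,q]. For instance
  ∂[v_4,v_5,v_6] = [v_5,v_6] − [v_4,v_6] + [v_4,v_5],
  ∂[v_0,v_8,v_10] = [v_8,v_10] − [v_0,v_10] + [v_0,v_8].
The resulting 24×14 matrix has rank 13, and its Smith normal form has invariant factors (1,1,1,1,1,1,1,1,1,1,1,1,1).

Computing H_k = (kernel of ∂_k) / (image of ∂_{k+1}):

  H_0: rank C_0 − rank ∂_1 = 12 − 10 = 2, and the invariant factors of ∂_1 are all 1, so H_0 ≅ Z^2.
  H_1: rank ker ∂_1 − rank ∂_2 = (24 − 10) − 13 = 1, and the invariant factors of ∂_2 are all 1, so H_1 ≅ Z.
  H_2: rank ker ∂_2 − rank ∂_3 = (14 − 13) − 0 = 1, and there is no ∂_3, so H_2 ≅ Z.

As a check, the Euler characteristic is 12 − 24 + 14 = 2, which agrees with 2 − 1 + 1 = 2.
(K is a triangulation of the disjoint union of the cylinder S^1 x I and the 2-sphere S^2.)

H_0 ≅ Z^2,  H_1 ≅ Z,  H_2 ≅ Z.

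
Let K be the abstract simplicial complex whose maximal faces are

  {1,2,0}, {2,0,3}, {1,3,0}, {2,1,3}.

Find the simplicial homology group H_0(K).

Order the vertices as 0 < 1 < 2 < 3. Listing each simplex with vertices in this order, K has dimension 2 with simplices:

  0-simplices (4): [0], [1], [2], [3]
  1-simplices (6): [0,1], [0,2], [0,3], [1,2], [1,3], [2,3]
  2-simplices (4): [0,1,2], [0,1,3], [0,2,3], [1,2,3]

Hence C_0 ≅ Z^4, C_1 ≅ Z^6, C_2 ≅ Z^4.

The boundary map ∂_1: C_1 → C_0 sends each edge [p,q] (with p < q) to q − p. For instance
  ∂[0,3] = [3] − [0].
The 4×6 boundary matrix has rank 3 and Smith normal form diag(1,1,1).

∂_2: C_2 → C_1 maps a triangle to the signed sum of its edges. For instance
  ∂[1,2,3] = [2,3] − [1,3] + [1,2],
  ∂[0,1,2] = [1,2] − [0,2] + [0,1].
This gives a 6×4 integer matrix of rank 3; reducing to Smith normal form yields diagonal entries (1,1,1).

Computing H_k = (kernel of ∂_k) / (image of ∂_{k+1}):

  H_0: rank C_0 − rank ∂_1 = 4 − 3 = 1, and the invariant factors of ∂_1 are all 1, so H_0 ≅ Z.

H_0 = Z.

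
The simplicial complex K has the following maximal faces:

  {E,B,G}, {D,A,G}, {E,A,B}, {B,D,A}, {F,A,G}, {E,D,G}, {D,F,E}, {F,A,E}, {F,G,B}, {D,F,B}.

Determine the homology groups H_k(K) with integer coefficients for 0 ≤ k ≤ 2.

H_0 ≅ Z,  H_1 ≅ Z/2,  H_2 = 0.

Fix the vertex order A < B < D < E < F < G and write every simplex with vertices in increasing order. Then dim K = 2 and the simplices of K are:

  0-simplices (6): A, B, D, E, F, G
  1-simplices (15): AB, AD, AE, AF, AG, BD, BE, BF, BG, DE, DF, DG, EF, EG, FG
  2-simplices (10): ABD, ABE, ADG, AEF, AFG, BDF, BEG, BFG, DEF, DEG

giving chain groups C_0 ≅ Z^6, C_1 ≅ Z^15, C_2 ≅ Z^10.

Boundary ∂_1: C_1 → C_0 is given by ∂[p,q] = [q] − [p]. For instance
  ∂AE = E − A.
The resulting 6×15 matrix has rank 5, and its Smith normal form has invariant factors (1,1,1,1,1).

Boundary ∂_2: C_2 → C_1 acts by ∂[p,q,r] = [q,r] − [p,r] + [p,q]. For instance
  ∂AEF = EF − AF + AE,
  ∂ABD = BD − AD + AB.
The 15×10 boundary matrix has rank 10 and Smith normal form diag(1,1,1,1,1,1,1,1,1,2).

Reading off H_k = ker ∂_k / im ∂_{k+1}:

  H_0: rank C_0 − rank ∂_1 = 6 − 5 = 1, and the invariant factors of ∂_1 are all 1, so H_0 ≅ Z.
  H_1: rank ker ∂_1 − rank ∂_2 = (15 − 5) − 10 = 0, and ∂_2 has invariant factor 2 > 1, so H_1 ≅ Z/2.
  H_2: rank ker ∂_2 − rank ∂_3 = (10 − 10) − 0 = 0, and there is no ∂_3, so H_2 ≅ 0.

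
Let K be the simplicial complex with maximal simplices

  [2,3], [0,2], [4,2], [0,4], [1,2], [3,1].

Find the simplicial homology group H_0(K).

Take the total order 0 < 1 < 2 < 3 < 4 on the vertex set. Then K (dimension 1) consists of the simplices:

  0-simplices (5): [0], [1], [2], [3], [4]
  1-simplices (6): [0,2], [0,4], [1,2], [1,3], [2,3], [2,4]

giving chain groups C_0 ≅ Z^5, C_1 ≅ Z^6.

The boundary map ∂_1: C_1 → C_0 is given by ∂[p,q] = [q] − [p]. For instance
  ∂[1,2] = [2] − [1].
This gives a 5×6 integer matrix of rank 4; reducing to Smith normal form yields diagonal entries (1,1,1,1).

Reading off H_k = ker ∂_k / im ∂_{k+1}:

  H_0: rank C_0 − rank ∂_1 = 5 − 4 = 1, and the invariant factors of ∂_1 are all 1, so H_0 ≅ Z.

H_0 = Z.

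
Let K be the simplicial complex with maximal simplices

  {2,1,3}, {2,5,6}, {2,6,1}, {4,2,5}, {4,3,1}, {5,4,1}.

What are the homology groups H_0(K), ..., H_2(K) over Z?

We work with the vertex ordering 1 < 2 < 3 < 4 < 5 < 6. The simplices of K, each written with vertices in increasing order, are:

  0-simplices (6): [1], [2], [3], [4], [5], [6]
  1-simplices (12): [1,2], [1,3], [1,4], [1,5], [1,6], [2,3], [2,4], [2,5], [2,6], [3,4], [4,5], [5,6]
  2-simplices (6): [1,2,3], [1,2,6], [1,3,4], [1,4,5], [2,4,5], [2,5,6]

so the chain groups are C_0 ≅ Z^6, C_1 ≅ Z^12, C_2 ≅ Z^6.

The boundary map ∂_1: C_1 → C_0 is given by ∂[p,q] = [q] − [p]. For instance
  ∂[5,6] = [6] − [5].
This gives a 6×12 integer matrix of rank 5; reducing to Smith normal form yields diagonal entries (1,1,1,1,1).

Boundary ∂_2: C_2 → C_1 sends each 2-simplex [p,q,r] to [q,r] − [p,r] + [p,q]. For instance
  ∂[2,5,6] = [5,6] − [2,6] + [2,5],
  ∂[1,2,3] = [2,3] − [1,3] + [1,2].
As a 12×6 matrix over Z this has rank 6, with invariant factors (1,1,1,1,1,1).

From H_k ≅ ker(∂_k) / im(∂_{k+1}) we obtain:

  H_0: rank C_0 − rank ∂_1 = 6 − 5 = 1, and the invariant factors of ∂_1 are all 1, so H_0 ≅ Z.
  H_1: rank ker ∂_1 − rank ∂_2 = (12 − 5) − 6 = 1, and the invariant factors of ∂_2 are all 1, so H_1 ≅ Z.
  H_2: rank ker ∂_2 − rank ∂_3 = (6 − 6) − 0 = 0, and there is no ∂_3, so H_2 ≅ 0.

As a check, the Euler characteristic is 6 − 12 + 6 = 0, which agrees with 1 − 1 + 0 = 0.

H_0 ≅ Z,  H_1 ≅ Z,  H_2 = 0.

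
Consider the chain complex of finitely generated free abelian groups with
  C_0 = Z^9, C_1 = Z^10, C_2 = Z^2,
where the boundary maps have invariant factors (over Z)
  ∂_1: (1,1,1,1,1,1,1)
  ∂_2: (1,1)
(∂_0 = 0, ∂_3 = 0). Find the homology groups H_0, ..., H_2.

H_0 = Z^2,  H_1 = Z,  H_2 = 0.

H_0: b_0 = 9 − 0 − 7 = 2; torsion from ∂_1 factors > 1: none. So H_0 = Z^2.
H_1: b_1 = 10 − 7 − 2 = 1; torsion from ∂_2 factors > 1: none. So H_1 = Z.
H_2: b_2 = 2 − 2 − 0 = 0; torsion from ∂_3 factors > 1: none. So H_2 = 0.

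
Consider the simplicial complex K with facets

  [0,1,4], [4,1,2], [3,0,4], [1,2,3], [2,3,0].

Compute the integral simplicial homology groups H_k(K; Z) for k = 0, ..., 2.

H_0 ≅ Z,  H_1 ≅ Z,  H_2 = 0.

Fix the vertex order 0 < 1 < 2 < 3 < 4 and write every simplex with vertices in increasing order. Then dim K = 2 and the simplices of K are:

  0-simplices (5): [0], [1], [2], [3], [4]
  1-simplices (10): [0,1], [0,2], [0,3], [0,4], [1,2], [1,3], [1,4], [2,3], [2,4], [3,4]
  2-simplices (5): [0,1,4], [0,2,3], [0,3,4], [1,2,3], [1,2,4]

Hence C_0 ≅ Z^5, C_1 ≅ Z^10, C_2 ≅ Z^5.

The boundary map ∂_1: C_1 → C_0 sends each edge [p,q] (with p < q) to q − p. For instance
  ∂[2,4] = [4] − [2].
As a 5×10 matrix over Z this has rank 4, with invariant factors (1,1,1,1).

The boundary map ∂_2: C_2 → C_1 maps a triangle to the signed sum of its edges. For instance
  ∂[0,1,4] = [1,4] − [0,4] + [0,1],
  ∂[0,2,3] = [2,3] − [0,3] + [0,2].
This gives a 10×5 integer matrix of rank 5; reducing to Smith normal form yields diagonal entries (1,1,1,1,1).

Computing H_k = (kernel of ∂_k) / (image of ∂_{k+1}):

  H_0: rank C_0 − rank ∂_1 = 5 − 4 = 1, and the invariant factors of ∂_1 are all 1, so H_0 = Z.
  H_1: rank ker ∂_1 − rank ∂_2 = (10 − 4) − 5 = 1, and the invariant factors of ∂_2 are all 1, so H_1 = Z.
  H_2: rank ker ∂_2 − rank ∂_3 = (5 − 5) − 0 = 0, and there is no ∂_3, so H_2 = 0.

As a check, the Euler characteristic is 5 − 10 + 5 = 0, which agrees with 1 − 1 + 0 = 0.
(K is a triangulation of the Möbius band.)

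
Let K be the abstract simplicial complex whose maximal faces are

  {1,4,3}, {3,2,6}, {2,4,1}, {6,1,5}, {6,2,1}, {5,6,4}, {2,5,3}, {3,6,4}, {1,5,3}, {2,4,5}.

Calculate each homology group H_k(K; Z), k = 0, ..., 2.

H_0 ≅ Z,  H_1 ≅ Z/2,  H_2 = 0.

Take the total order 1 < 2 < 3 < 4 < 5 < 6 on the vertex set. Then K (dimension 2) consists of the simplices:

  0-simplices (6): [1], [2], [3], [4], [5], [6]
  1-simplices (15): [1,2], [1,3], [1,4], [1,5], [1,6], [2,3], [2,4], [2,5], [2,6], [3,4], [3,5], [3,6], [4,5], [4,6], [5,6]
  2-simplices (10): [1,2,4], [1,2,6], [1,3,4], [1,3,5], [1,5,6], [2,3,5], [2,3,6], [2,4,5], [3,4,6], [4,5,6]

Hence C_0 ≅ Z^6, C_1 ≅ Z^15, C_2 ≅ Z^10.

The boundary map ∂_1: C_1 → C_0 is given by ∂[p,q] = [q] − [p].
As a 6×15 matrix over Z this has rank 5, with invariant factors (1,1,1,1,1).

Boundary ∂_2: C_2 → C_1 maps a triangle to the signed sum of its edges. For instance
  ∂[1,2,6] = [2,6] − [1,6] + [1,2],
  ∂[2,3,5] = [3,5] − [2,5] + [2,3].
This gives a 15×10 integer matrix of rank 10; reducing to Smith normal form yields diagonal entries (1,1,1,1,1,1,1,1,1,2).

Computing H_k = (kernel of ∂_k) / (image of ∂_{k+1}):

  H_0: rank C_0 − rank ∂_1 = 6 − 5 = 1, and the invariant factors of ∂_1 are all 1, so H_0 = Z.
  H_1: rank ker ∂_1 − rank ∂_2 = (15 − 5) − 10 = 0, and ∂_2 has invariant factor 2 > 1, so H_1 = Z/2.
  H_2: rank ker ∂_2 − rank ∂_3 = (10 − 10) − 0 = 0, and there is no ∂_3, so H_2 = 0.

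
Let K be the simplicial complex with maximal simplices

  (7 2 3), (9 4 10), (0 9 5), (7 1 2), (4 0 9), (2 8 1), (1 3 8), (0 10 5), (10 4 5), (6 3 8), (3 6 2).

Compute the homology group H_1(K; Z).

H_1 = Z^2.

K has 11 vertices, 22 edges, 11 triangles.
rank ∂_1 = 9, rank ∂_2 = 11 ⇒ b_1 = 22 − 9 − 11 = 2; all invariant factors of ∂_2 are 1 so no torsion. So H_1 = Z^2.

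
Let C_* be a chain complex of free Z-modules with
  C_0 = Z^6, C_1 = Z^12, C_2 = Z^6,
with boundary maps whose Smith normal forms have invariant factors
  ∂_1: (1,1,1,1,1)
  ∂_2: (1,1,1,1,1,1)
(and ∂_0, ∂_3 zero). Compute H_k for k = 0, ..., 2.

H_0 ≅ Z,  H_1 ≅ Z,  H_2 = 0.

H_0: b_0 = 6 − 0 − 5 = 1; torsion from ∂_1 factors > 1: none. So H_0 ≅ Z.
H_1: b_1 = 12 − 5 − 6 = 1; torsion from ∂_2 factors > 1: none. So H_1 ≅ Z.
H_2: b_2 = 6 − 6 − 0 = 0; torsion from ∂_3 factors > 1: none. So H_2 ≅ 0.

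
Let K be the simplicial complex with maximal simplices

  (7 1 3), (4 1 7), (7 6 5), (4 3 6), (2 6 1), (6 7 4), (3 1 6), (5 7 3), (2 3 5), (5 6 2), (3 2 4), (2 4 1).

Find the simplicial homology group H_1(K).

H_1 ≅ Z/2.

K has 7 vertices, 18 edges, 12 triangles.
rank ∂_1 = 6, rank ∂_2 = 12 ⇒ b_1 = 18 − 6 − 12 = 0; ∂_2 has invariant factor(s) [2] giving torsion. So H_1 ≅ Z/2.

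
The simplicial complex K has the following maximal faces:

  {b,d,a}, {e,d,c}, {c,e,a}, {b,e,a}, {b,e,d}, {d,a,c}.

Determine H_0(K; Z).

Take the total order a < b < c < d < e on the vertex set. Then K (dimension 2) consists of the simplices:

  0-simplices (5): a, b, c, d, e
  1-simplices (9): ab, ac, ad, ae, bd, be, cd, ce, de
  2-simplices (6): abd, abe, acd, ace, bde, cde

giving chain groups C_0 ≅ Z^5, C_1 ≅ Z^9, C_2 ≅ Z^6.

Boundary ∂_1: C_1 → C_0 is given by ∂[p,q] = [q] − [p].
As a 5×9 matrix over Z this has rank 4, with invariant factors (1,1,1,1).

The boundary map ∂_2: C_2 → C_1 acts by ∂[p,q,r] = [q,r] − [p,r] + [p,q]. For instance
  ∂acd = cd − ad + ac,
  ∂abd = bd − ad + ab.
This gives a 9×6 integer matrix of rank 5; reducing to Smith normal form yields diagonal entries (1,1,1,1,1).

From H_k ≅ ker(∂_k) / im(∂_{k+1}) we obtain:

  H_0: rank C_0 − rank ∂_1 = 5 − 4 = 1, and the invariant factors of ∂_1 are all 1, so H_0 ≅ Z.

H_0 = Z.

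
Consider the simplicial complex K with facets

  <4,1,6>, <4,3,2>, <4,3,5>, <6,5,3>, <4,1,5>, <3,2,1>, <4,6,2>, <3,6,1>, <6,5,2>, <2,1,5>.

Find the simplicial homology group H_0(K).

Fix the vertex order 1 < 2 < 3 < 4 < 5 < 6 and write every simplex with vertices in increasing order. Then dim K = 2 and the simplices of K are:

  0-simplices (6): [1], [2], [3], [4], [5], [6]
  1-simplices (15): [1,2], [1,3], [1,4], [1,5], [1,6], [2,3], [2,4], [2,5], [2,6], [3,4], [3,5], [3,6], [4,5], [4,6], [5,6]
  2-simplices (10): [1,2,3], [1,2,5], [1,3,6], [1,4,5], [1,4,6], [2,3,4], [2,4,6], [2,5,6], [3,4,5], [3,5,6]

so the chain groups are C_0 ≅ Z^6, C_1 ≅ Z^15, C_2 ≅ Z^10.

The boundary map ∂_1: C_1 → C_0 sends each edge [p,q] (with p < q) to q − p. For instance
  ∂[1,5] = [5] − [1].
As a 6×15 matrix over Z this has rank 5, with invariant factors (1,1,1,1,1).

∂_2: C_2 → C_1 sends each 2-simplex [p,q,r] to [q,r] − [p,r] + [p,q]. For instance
  ∂[1,2,3] = [2,3] − [1,3] + [1,2],
  ∂[1,3,6] = [3,6] − [1,6] + [1,3].
The resulting 15×10 matrix has rank 10, and its Smith normal form has invariant factors (1,1,1,1,1,1,1,1,1,2).

Reading off H_k = ker ∂_k / im ∂_{k+1}:

  H_0: rank C_0 − rank ∂_1 = 6 − 5 = 1, and the invariant factors of ∂_1 are all 1, so H_0 ≅ Z.

(K is a triangulation of the real projective plane RP^2.)

H_0 ≅ Z.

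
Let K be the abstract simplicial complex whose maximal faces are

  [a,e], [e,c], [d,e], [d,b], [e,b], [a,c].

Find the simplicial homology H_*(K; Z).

H_0 = Z,  H_1 = Z^2.

We work with the vertex ordering a < b < c < d < e. The simplices of K, each written with vertices in increasing order, are:

  0-simplices (5): a, b, c, d, e
  1-simplices (6): ac, ae, bd, be, ce, de

giving chain groups C_0 ≅ Z^5, C_1 ≅ Z^6.

Boundary ∂_1: C_1 → C_0 maps an edge to its endpoints' difference, ∂[p,q] = q − p. For instance
  ∂de = e − d.
The resulting 5×6 matrix has rank 4, and its Smith normal form has invariant factors (1,1,1,1).

From H_k ≅ ker(∂_k) / im(∂_{k+1}) we obtain:

  H_0: rank C_0 − rank ∂_1 = 5 − 4 = 1, and the invariant factors of ∂_1 are all 1, so H_0 = Z.
  H_1: rank ker ∂_1 − rank ∂_2 = (6 − 4) − 0 = 2, and there is no ∂_2, so H_1 = Z^2.

As a check, the Euler characteristic is 5 − 6 = -1, which agrees with 1 − 2 = -1.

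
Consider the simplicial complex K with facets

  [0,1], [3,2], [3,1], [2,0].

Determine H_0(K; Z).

H_0 ≅ Z.

Take the total order 0 < 1 < 2 < 3 on the vertex set. Then K (dimension 1) consists of the simplices:

  0-simplices (4): [0], [1], [2], [3]
  1-simplices (4): [0,1], [0,2], [1,3], [2,3]

giving chain groups C_0 ≅ Z^4, C_1 ≅ Z^4.

∂_1: C_1 → C_0 is given by ∂[p,q] = [q] − [p]. For instance
  ∂[0,2] = [2] − [0].
This gives a 4×4 integer matrix of rank 3; reducing to Smith normal form yields diagonal entries (1,1,1).

From H_k ≅ ker(∂_k) / im(∂_{k+1}) we obtain:

  H_0: rank C_0 − rank ∂_1 = 4 − 3 = 1, and the invariant factors of ∂_1 are all 1, so H_0 = Z.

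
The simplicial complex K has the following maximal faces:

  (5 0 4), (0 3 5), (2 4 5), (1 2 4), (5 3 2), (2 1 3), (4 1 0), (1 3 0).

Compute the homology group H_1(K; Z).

H_1 ≅ 0.

Fix the vertex order 0 < 1 < 2 < 3 < 4 < 5 and write every simplex with vertices in increasing order. Then dim K = 2 and the simplices of K are:

  0-simplices (6): [0], [1], [2], [3], [4], [5]
  1-simplices (12): [0,1], [0,3], [0,4], [0,5], [1,2], [1,3], [1,4], [2,3], [2,4], [2,5], [3,5], [4,5]
  2-simplices (8): [0,1,3], [0,1,4], [0,3,5], [0,4,5], [1,2,3], [1,2,4], [2,3,5], [2,4,5]

so the chain groups are C_0 ≅ Z^6, C_1 ≅ Z^12, C_2 ≅ Z^8.

∂_1: C_1 → C_0 maps an edge to its endpoints' difference, ∂[p,q] = q − p.
The resulting 6×12 matrix has rank 5, and its Smith normal form has invariant factors (1,1,1,1,1).

Boundary ∂_2: C_2 → C_1 sends each 2-simplex [p,q,r] to [q,r] − [p,r] + [p,q]. For instance
  ∂[0,3,5] = [3,5] − [0,5] + [0,3],
  ∂[2,3,5] = [3,5] − [2,5] + [2,3].
The 12×8 boundary matrix has rank 7 and Smith normal form diag(1,1,1,1,1,1,1).

From H_k ≅ ker(∂_k) / im(∂_{k+1}) we obtain:

  H_1: rank ker ∂_1 − rank ∂_2 = (12 − 5) − 7 = 0, and the invariant factors of ∂_2 are all 1, so H_1 = 0.

(K is a triangulation of the 2-sphere S^2.)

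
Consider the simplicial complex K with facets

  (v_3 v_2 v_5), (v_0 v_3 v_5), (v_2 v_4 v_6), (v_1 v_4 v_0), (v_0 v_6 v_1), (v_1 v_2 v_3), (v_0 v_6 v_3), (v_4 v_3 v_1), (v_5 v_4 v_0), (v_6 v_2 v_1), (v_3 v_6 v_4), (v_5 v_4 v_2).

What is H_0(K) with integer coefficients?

H_0 = Z.

We work with the vertex ordering v_0 < v_1 < v_2 < v_3 < v_4 < v_5 < v_6. The simplices of K, each written with vertices in increasing order, are:

  0-simplices (7): [v_0], [v_1], [v_2], [v_3], [v_4], [v_5], [v_6]
  1-simplices (18): (18 of them)
  2-simplices (12): (12 of them)

giving chain groups C_0 ≅ Z^7, C_1 ≅ Z^18, C_2 ≅ Z^12.

∂_1: C_1 → C_0 is given by ∂[p,q] = [q] − [p]. For instance
  ∂[v_0,v_1] = [v_1] − [v_0].
This gives a 7×18 integer matrix of rank 6; reducing to Smith normal form yields diagonal entries (1,1,1,1,1,1).

∂_2: C_2 → C_1 sends each 2-simplex [p,q,r] to [q,r] − [p,r] + [p,q]. For instance
  ∂[v_2,v_4,v_5] = [v_4,v_5] − [v_2,v_5] + [v_2,v_4],
  ∂[v_0,v_3,v_6] = [v_3,v_6] − [v_0,v_6] + [v_0,v_3].
As a 18×12 matrix over Z this has rank 12, with invariant factors (1,1,1,1,1,1,1,1,1,1,1,2).

Now H_k = ker ∂_k / im ∂_{k+1}, so:

  H_0: rank C_0 − rank ∂_1 = 7 − 6 = 1, and the invariant factors of ∂_1 are all 1, so H_0 ≅ Z.

(K is a triangulation of the real projective plane RP^2.)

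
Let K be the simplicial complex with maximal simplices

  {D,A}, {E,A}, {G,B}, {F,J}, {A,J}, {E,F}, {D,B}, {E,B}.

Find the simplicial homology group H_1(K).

Fix the vertex order A < B < D < E < F < G < J and write every simplex with vertices in increasing order. Then dim K = 1 and the simplices of K are:

  0-simplices (7): A, B, D, E, F, G, J
  1-simplices (8): AD, AE, AJ, BD, BE, BG, EF, FJ

Hence C_0 ≅ Z^7, C_1 ≅ Z^8.

∂_1: C_1 → C_0 maps an edge to its endpoints' difference, ∂[p,q] = q − p. For instance
  ∂AJ = J − A.
The 7×8 boundary matrix has rank 6 and Smith normal form diag(1,1,1,1,1,1).

Computing H_k = (kernel of ∂_k) / (image of ∂_{k+1}):

  H_1: rank ker ∂_1 − rank ∂_2 = (8 − 6) − 0 = 2, and there is no ∂_2, so H_1 = Z^2.

H_1 = Z^2.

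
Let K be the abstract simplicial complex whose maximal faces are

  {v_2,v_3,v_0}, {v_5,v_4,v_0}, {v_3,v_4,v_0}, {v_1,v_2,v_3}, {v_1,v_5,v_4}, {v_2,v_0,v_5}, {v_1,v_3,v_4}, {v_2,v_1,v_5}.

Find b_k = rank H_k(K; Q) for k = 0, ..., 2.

b_0 = 1, b_1 = 0, b_2 = 1.

Fix the vertex order v_0 < v_1 < v_2 < v_3 < v_4 < v_5 and write every simplex with vertices in increasing order. Then dim K = 2 and the simplices of K are:

  0-simplices (6): [v_0], [v_1], [v_2], [v_3], [v_4], [v_5]
  1-simplices (12): [v_0,v_2], [v_0,v_3], [v_0,v_4], [v_0,v_5], [v_1,v_2], [v_1,v_3], [v_1,v_4], [v_1,v_5], [v_2,v_3], [v_2,v_5], [v_3,v_4], [v_4,v_5]
  2-simplices (8): [v_0,v_2,v_3], [v_0,v_2,v_5], [v_0,v_3,v_4], [v_0,v_4,v_5], [v_1,v_2,v_3], [v_1,v_2,v_5], [v_1,v_3,v_4], [v_1,v_4,v_5]

giving chain groups C_0 ≅ Z^6, C_1 ≅ Z^12, C_2 ≅ Z^8.

Boundary ∂_1: C_1 → C_0 is given by ∂[p,q] = [q] − [p].
This gives a 6×12 integer matrix of rank 5; reducing to Smith normal form yields diagonal entries (1,1,1,1,1).

∂_2: C_2 → C_1 sends each 2-simplex [p,q,r] to [q,r] − [p,r] + [p,q]. For instance
  ∂[v_0,v_2,v_3] = [v_2,v_3] − [v_0,v_3] + [v_0,v_2],
  ∂[v_0,v_2,v_5] = [v_2,v_5] − [v_0,v_5] + [v_0,v_2].
The resulting 12×8 matrix has rank 7, and its Smith normal form has invariant factors (1,1,1,1,1,1,1).

Computing H_k = (kernel of ∂_k) / (image of ∂_{k+1}):

  H_0: rank C_0 − rank ∂_1 = 6 − 5 = 1, and the invariant factors of ∂_1 are all 1, so H_0 = Z.
  H_1: rank ker ∂_1 − rank ∂_2 = (12 − 5) − 7 = 0, and the invariant factors of ∂_2 are all 1, so H_1 = 0.
  H_2: rank ker ∂_2 − rank ∂_3 = (8 − 7) − 0 = 1, and there is no ∂_3, so H_2 = Z.

As a check, the Euler characteristic is 6 − 12 + 8 = 2, which agrees with 1 − 0 + 1 = 2.
(K is a triangulation of the 2-sphere S^2.)

Hence the Betti numbers are b_0 = 1, b_1 = 0, b_2 = 1.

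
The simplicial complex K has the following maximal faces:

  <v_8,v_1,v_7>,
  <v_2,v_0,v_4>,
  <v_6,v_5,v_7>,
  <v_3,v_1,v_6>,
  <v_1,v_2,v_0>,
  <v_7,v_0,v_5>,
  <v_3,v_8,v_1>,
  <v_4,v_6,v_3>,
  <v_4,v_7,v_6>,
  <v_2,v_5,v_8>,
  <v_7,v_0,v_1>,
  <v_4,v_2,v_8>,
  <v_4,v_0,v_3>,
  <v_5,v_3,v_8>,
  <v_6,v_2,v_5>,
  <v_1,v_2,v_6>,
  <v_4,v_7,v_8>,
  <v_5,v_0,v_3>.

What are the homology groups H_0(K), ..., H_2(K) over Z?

We work with the vertex ordering v_0 < v_1 < v_2 < v_3 < v_4 < v_5 < v_6 < v_7 < v_8. The simplices of K, each written with vertices in increasing order, are:

  0-simplices (9): [v_0], [v_1], [v_2], [v_3], [v_4], [v_5], [v_6], [v_7], [v_8]
  1-simplices (27): (27 of them)
  2-simplices (18): (18 of them)

so the chain groups are C_0 ≅ Z^9, C_1 ≅ Z^27, C_2 ≅ Z^18.

Boundary ∂_1: C_1 → C_0 sends each edge [p,q] (with p < q) to q − p.
The 9×27 boundary matrix has rank 8 and Smith normal form diag(1,1,1,1,1,1,1,1).

Boundary ∂_2: C_2 → C_1 sends each 2-simplex [p,q,r] to [q,r] − [p,r] + [p,q]. For instance
  ∂[v_1,v_3,v_6] = [v_3,v_6] − [v_1,v_6] + [v_1,v_3],
  ∂[v_0,v_5,v_7] = [v_5,v_7] − [v_0,v_7] + [v_0,v_5].
This gives a 27×18 integer matrix of rank 17; reducing to Smith normal form yields diagonal entries (1,1,1,1,1,1,1,1,1,1,1,1,1,1,1,1,1).

Reading off H_k = ker ∂_k / im ∂_{k+1}:

  H_0: rank C_0 − rank ∂_1 = 9 − 8 = 1, and the invariant factors of ∂_1 are all 1, so H_0 = Z.
  H_1: rank ker ∂_1 − rank ∂_2 = (27 − 8) − 17 = 2, and the invariant factors of ∂_2 are all 1, so H_1 = Z^2.
  H_2: rank ker ∂_2 − rank ∂_3 = (18 − 17) − 0 = 1, and there is no ∂_3, so H_2 = Z.

As a check, the Euler characteristic is 9 − 27 + 18 = 0, which agrees with 1 − 2 + 1 = 0.
(K is a triangulation of the torus T^2.)

H_0 ≅ Z,  H_1 ≅ Z^2,  H_2 ≅ Z.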